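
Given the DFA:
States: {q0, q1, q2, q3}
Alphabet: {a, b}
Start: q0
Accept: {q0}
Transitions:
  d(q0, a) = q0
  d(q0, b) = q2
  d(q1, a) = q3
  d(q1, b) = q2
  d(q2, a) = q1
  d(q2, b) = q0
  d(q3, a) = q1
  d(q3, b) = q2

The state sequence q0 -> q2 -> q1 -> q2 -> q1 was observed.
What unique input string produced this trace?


Trace back each transition to find the symbol:
  q0 --[b]--> q2
  q2 --[a]--> q1
  q1 --[b]--> q2
  q2 --[a]--> q1

"baba"


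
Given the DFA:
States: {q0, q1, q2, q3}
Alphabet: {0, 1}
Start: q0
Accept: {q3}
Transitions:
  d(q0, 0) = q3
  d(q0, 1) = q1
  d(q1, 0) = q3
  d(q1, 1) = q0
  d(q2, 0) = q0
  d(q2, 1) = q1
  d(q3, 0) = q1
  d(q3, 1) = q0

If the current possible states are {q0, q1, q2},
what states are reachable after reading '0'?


Apply transition on '0' from each current state:
  d(q0, 0) = q3
  d(q1, 0) = q3
  d(q2, 0) = q0

{q0, q3}


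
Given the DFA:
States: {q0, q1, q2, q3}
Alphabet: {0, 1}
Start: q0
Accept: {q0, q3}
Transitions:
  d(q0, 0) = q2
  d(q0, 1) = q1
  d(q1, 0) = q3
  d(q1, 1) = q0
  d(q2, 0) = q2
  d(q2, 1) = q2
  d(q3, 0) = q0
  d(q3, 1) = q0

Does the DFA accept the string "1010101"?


Trace: q0 -> q1 -> q3 -> q0 -> q2 -> q2 -> q2 -> q2
Final state: q2
Accept states: {q0, q3}

No, rejected (final state q2 is not an accept state)


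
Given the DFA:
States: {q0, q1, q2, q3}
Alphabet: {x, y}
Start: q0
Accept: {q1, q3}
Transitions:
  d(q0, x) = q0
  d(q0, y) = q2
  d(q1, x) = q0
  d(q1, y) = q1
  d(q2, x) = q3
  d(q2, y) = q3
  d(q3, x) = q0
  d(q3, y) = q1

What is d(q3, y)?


Looking up transition d(q3, y)

q1


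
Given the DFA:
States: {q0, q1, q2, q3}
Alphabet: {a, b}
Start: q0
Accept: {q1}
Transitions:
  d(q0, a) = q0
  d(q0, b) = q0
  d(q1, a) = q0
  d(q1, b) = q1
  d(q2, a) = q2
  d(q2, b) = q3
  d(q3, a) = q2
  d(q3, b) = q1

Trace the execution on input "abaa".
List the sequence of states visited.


Input: abaa
d(q0, a) = q0
d(q0, b) = q0
d(q0, a) = q0
d(q0, a) = q0


q0 -> q0 -> q0 -> q0 -> q0


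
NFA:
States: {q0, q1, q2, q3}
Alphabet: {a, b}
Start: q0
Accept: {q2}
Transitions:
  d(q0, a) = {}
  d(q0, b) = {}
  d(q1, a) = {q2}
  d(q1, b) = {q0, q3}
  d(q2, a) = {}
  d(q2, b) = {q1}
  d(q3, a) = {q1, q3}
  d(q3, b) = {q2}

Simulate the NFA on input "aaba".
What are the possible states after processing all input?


Start: {q0}
  --a--> {}
  --a--> {}
  --b--> {}
  --a--> {}

{} (empty set, no valid transitions)


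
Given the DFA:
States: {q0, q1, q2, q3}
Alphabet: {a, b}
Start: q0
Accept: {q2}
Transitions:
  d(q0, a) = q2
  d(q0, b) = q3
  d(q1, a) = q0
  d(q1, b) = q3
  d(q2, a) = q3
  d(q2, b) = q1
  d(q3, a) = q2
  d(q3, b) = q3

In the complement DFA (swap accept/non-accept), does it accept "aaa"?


Trace: q0 -> q2 -> q3 -> q2
Final: q2
Original accept: {q2}
Complement: q2 is in original accept

No, complement rejects (original accepts)


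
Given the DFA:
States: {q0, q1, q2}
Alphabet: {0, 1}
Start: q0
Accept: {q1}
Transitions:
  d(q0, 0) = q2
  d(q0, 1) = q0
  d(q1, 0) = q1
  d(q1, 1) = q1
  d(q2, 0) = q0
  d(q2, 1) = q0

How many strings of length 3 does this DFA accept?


Enumerating all length-3 strings:
  "000" -> q2 [reject]
  "001" -> q0 [reject]
  "010" -> q2 [reject]
  "011" -> q0 [reject]
  "100" -> q0 [reject]
  "101" -> q0 [reject]
  "110" -> q2 [reject]
  "111" -> q0 [reject]

0 out of 8


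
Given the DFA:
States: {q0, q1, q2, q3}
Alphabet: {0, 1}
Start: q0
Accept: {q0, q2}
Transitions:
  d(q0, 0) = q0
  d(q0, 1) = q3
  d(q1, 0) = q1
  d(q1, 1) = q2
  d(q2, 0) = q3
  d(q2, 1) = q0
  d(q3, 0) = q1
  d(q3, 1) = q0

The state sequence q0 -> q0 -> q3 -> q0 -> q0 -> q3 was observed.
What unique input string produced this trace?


Trace back each transition to find the symbol:
  q0 --[0]--> q0
  q0 --[1]--> q3
  q3 --[1]--> q0
  q0 --[0]--> q0
  q0 --[1]--> q3

"01101"


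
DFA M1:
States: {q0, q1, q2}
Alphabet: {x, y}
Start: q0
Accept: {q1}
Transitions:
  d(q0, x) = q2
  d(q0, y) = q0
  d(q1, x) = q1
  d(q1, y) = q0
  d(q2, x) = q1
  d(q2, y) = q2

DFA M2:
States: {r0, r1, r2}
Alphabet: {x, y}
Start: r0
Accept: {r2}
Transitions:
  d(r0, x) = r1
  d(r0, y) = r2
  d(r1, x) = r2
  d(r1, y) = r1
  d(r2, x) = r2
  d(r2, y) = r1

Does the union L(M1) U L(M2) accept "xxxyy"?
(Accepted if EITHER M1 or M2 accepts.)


M1: final=q0 accepted=False
M2: final=r1 accepted=False

No, union rejects (neither accepts)


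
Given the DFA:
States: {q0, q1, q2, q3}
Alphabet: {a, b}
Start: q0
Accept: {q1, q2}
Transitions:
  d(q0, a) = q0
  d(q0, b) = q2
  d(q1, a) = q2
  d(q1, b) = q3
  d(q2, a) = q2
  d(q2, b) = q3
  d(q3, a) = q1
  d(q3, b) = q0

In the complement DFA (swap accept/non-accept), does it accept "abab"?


Trace: q0 -> q0 -> q2 -> q2 -> q3
Final: q3
Original accept: {q1, q2}
Complement: q3 is not in original accept

Yes, complement accepts (original rejects)


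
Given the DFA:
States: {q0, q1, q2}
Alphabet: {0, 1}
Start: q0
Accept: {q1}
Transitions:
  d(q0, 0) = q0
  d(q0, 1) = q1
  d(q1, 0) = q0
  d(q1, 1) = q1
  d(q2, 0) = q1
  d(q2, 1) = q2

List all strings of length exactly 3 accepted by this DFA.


All strings of length 3: 8 total
Accepted: 4

"001", "011", "101", "111"


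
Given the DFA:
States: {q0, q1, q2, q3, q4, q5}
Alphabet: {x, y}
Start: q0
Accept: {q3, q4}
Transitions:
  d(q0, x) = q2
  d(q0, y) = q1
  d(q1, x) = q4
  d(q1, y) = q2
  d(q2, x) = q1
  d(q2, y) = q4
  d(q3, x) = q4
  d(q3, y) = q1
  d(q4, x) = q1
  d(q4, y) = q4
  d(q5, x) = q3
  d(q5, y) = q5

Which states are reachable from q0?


BFS from q0:
  layer 0: {q0}
  layer 1: {q1, q2}
  layer 2: {q4}

{q0, q1, q2, q4}


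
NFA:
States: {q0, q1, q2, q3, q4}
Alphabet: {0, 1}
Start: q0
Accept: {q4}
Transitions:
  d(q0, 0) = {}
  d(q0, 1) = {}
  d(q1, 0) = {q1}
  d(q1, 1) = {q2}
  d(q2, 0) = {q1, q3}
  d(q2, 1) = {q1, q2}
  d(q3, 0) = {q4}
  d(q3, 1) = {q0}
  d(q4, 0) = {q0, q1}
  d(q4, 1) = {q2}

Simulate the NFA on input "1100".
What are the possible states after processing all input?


Start: {q0}
  --1--> {}
  --1--> {}
  --0--> {}
  --0--> {}

{} (empty set, no valid transitions)


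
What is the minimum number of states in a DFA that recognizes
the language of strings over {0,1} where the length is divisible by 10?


States track (length) mod 10.
Need 10 states: one per remainder 0..9; accept = remainder 0.

10


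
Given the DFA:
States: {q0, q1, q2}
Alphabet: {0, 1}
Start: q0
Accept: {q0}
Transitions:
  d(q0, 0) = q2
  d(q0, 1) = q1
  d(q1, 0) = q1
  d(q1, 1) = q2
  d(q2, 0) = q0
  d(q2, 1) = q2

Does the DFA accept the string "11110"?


Trace: q0 -> q1 -> q2 -> q2 -> q2 -> q0
Final state: q0
Accept states: {q0}

Yes, accepted (final state q0 is an accept state)


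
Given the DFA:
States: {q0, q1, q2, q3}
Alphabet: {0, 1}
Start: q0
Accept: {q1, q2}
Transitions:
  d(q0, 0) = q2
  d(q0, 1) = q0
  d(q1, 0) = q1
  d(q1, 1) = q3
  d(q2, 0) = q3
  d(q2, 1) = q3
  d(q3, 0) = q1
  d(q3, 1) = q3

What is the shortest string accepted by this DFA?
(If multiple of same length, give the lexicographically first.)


BFS by string length (lex-first path to each state shown):
  len 0: q0<-""
  len 1: q0<-"1", q2<-"0"
Found accept state at length 1.

"0"


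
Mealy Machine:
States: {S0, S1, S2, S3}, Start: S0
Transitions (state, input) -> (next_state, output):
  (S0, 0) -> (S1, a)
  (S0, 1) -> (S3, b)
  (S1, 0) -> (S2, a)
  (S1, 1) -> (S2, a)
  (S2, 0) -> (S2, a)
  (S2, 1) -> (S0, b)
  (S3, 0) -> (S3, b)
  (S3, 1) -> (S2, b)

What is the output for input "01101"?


Step-by-step:
  (S0, 0) -> (S1, a)
  (S1, 1) -> (S2, a)
  (S2, 1) -> (S0, b)
  (S0, 0) -> (S1, a)
  (S1, 1) -> (S2, a)

"aabaa"


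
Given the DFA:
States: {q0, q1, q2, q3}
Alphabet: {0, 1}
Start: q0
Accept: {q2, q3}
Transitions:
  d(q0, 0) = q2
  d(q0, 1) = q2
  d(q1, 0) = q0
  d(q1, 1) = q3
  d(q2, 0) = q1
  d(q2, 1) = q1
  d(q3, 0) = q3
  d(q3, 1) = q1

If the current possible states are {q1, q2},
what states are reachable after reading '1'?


Apply transition on '1' from each current state:
  d(q1, 1) = q3
  d(q2, 1) = q1

{q1, q3}


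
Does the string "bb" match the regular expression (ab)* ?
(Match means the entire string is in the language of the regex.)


|string| = 2; first = 'b'; last = 'b'

No, "bb" does not match (ab)*


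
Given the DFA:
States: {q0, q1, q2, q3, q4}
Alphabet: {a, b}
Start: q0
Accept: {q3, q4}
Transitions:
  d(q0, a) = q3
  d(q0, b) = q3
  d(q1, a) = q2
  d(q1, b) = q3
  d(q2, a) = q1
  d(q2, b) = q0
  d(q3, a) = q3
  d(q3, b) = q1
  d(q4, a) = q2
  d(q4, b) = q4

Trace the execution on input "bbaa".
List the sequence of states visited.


Input: bbaa
d(q0, b) = q3
d(q3, b) = q1
d(q1, a) = q2
d(q2, a) = q1


q0 -> q3 -> q1 -> q2 -> q1


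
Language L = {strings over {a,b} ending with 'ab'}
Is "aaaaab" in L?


last two symbols = 'ab'

Yes, "aaaaab" is in L


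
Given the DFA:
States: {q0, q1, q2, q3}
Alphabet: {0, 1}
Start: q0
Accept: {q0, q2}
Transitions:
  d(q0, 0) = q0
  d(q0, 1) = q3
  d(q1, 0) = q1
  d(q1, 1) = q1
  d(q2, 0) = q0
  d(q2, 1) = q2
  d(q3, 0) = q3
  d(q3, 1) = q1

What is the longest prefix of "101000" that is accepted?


Run the DFA, marking each prefix where the state is accepting:
  "" -> q0 [accept]
  "1" -> q3 [reject]
  "10" -> q3 [reject]
  "101" -> q1 [reject]
  "1010" -> q1 [reject]
  "10100" -> q1 [reject]
  "101000" -> q1 [reject]

""


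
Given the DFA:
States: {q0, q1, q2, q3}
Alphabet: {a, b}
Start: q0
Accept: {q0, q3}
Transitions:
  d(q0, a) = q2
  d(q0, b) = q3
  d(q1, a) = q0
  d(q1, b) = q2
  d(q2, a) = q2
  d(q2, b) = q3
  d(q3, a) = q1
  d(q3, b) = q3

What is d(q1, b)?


Looking up transition d(q1, b)

q2


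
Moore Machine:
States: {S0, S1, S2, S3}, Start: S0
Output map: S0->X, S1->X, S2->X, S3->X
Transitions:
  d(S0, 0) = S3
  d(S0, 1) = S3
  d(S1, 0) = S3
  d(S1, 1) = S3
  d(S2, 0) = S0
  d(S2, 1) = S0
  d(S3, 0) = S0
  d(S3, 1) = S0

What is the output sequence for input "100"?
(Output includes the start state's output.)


Start: S0 (output X)
  --1--> S3 (output X)
  --0--> S0 (output X)
  --0--> S3 (output X)

"XXXX"


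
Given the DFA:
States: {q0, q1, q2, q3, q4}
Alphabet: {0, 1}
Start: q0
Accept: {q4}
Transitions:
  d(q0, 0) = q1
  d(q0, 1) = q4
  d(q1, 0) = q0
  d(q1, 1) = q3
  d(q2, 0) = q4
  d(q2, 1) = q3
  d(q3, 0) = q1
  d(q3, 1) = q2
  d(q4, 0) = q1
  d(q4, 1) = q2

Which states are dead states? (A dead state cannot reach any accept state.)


Forward reachability from each state:
  q0 -> reaches accept state q4 (live)
  q1 -> reaches accept state q4 (live)
  q2 -> reaches accept state q4 (live)
  q3 -> reaches accept state q4 (live)
  q4 -> reaches accept state q4 (live)

None (all states can reach an accept state)


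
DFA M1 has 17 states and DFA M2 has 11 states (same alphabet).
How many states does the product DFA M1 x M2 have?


Product construction pairs every M1 state with every M2 state.
17 * 11 = 187

187


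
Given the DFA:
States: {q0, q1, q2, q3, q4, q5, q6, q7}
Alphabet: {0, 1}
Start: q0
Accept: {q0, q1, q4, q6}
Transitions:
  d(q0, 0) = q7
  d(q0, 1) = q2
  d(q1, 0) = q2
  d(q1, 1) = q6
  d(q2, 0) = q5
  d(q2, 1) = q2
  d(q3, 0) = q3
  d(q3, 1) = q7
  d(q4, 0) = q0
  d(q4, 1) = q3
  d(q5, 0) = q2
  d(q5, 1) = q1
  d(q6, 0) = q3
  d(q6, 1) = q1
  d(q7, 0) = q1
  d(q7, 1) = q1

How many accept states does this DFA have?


Accept states listed: {q0, q1, q4, q6}
Counting: q0(1) q1(2) q4(3) q6(4)

4


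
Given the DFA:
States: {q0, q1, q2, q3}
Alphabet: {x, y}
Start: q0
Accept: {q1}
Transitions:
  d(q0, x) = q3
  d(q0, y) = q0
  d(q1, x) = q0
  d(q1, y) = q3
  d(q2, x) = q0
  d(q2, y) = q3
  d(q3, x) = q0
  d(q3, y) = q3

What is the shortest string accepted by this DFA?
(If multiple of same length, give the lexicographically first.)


BFS by string length (lex-first path to each state shown):
  len 0: q0<-""
  len 1: q0<-"y", q3<-"x"
  len 2: q0<-"xx", q3<-"xy"
  len 3: q0<-"xxy", q3<-"xxx"
  len 4: q0<-"xxxx", q3<-"xxxy"
  len 5: q0<-"xxxxy", q3<-"xxxxx"
  len 6: q0<-"xxxxxx", q3<-"xxxxxy"
  len 7: q0<-"xxxxxxy", q3<-"xxxxxxx"
  len 8: q0<-"xxxxxxxx", q3<-"xxxxxxxy"

No string accepted (empty language)


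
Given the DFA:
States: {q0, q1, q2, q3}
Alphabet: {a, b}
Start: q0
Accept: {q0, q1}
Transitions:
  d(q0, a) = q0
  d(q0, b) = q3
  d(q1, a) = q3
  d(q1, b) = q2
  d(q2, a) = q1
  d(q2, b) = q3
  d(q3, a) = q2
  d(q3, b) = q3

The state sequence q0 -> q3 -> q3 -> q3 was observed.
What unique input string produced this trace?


Trace back each transition to find the symbol:
  q0 --[b]--> q3
  q3 --[b]--> q3
  q3 --[b]--> q3

"bbb"


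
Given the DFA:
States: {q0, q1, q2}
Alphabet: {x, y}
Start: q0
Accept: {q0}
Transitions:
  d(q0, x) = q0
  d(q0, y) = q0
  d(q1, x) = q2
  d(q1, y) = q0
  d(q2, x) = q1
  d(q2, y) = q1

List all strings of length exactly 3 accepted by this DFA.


All strings of length 3: 8 total
Accepted: 8

"xxx", "xxy", "xyx", "xyy", "yxx", "yxy", "yyx", "yyy"


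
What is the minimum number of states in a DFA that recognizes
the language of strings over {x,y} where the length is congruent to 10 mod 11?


States track (length) mod 11.
Need 11 states: one per remainder 0..10; accept = remainder 10.

11


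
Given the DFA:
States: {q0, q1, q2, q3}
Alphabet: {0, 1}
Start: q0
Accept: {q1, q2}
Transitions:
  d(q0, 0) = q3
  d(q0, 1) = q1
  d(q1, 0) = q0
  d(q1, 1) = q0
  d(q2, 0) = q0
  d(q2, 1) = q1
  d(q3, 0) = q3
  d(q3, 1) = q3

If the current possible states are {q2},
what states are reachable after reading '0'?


Apply transition on '0' from each current state:
  d(q2, 0) = q0

{q0}


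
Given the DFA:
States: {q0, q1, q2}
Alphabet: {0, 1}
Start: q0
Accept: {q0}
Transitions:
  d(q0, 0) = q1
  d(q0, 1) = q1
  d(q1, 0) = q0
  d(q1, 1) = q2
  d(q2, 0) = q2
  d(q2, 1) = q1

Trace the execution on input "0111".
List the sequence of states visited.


Input: 0111
d(q0, 0) = q1
d(q1, 1) = q2
d(q2, 1) = q1
d(q1, 1) = q2


q0 -> q1 -> q2 -> q1 -> q2


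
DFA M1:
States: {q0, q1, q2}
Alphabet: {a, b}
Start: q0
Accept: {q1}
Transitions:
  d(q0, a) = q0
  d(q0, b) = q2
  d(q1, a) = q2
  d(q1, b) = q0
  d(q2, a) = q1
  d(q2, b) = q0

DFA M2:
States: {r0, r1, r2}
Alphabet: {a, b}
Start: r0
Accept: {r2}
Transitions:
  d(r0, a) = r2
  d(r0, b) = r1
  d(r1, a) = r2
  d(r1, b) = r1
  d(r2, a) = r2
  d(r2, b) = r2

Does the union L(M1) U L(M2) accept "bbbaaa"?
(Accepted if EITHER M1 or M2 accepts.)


M1: final=q1 accepted=True
M2: final=r2 accepted=True

Yes, union accepts


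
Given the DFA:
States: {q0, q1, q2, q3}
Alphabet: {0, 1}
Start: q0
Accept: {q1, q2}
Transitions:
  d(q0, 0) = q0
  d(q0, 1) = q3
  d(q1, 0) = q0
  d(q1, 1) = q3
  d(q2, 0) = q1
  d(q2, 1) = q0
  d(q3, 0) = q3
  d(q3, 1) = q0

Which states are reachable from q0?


BFS from q0:
  layer 0: {q0}
  layer 1: {q3}

{q0, q3}


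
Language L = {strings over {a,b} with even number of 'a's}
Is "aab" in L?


count('a') = 2; 2 mod 2 = 0

Yes, "aab" is in L


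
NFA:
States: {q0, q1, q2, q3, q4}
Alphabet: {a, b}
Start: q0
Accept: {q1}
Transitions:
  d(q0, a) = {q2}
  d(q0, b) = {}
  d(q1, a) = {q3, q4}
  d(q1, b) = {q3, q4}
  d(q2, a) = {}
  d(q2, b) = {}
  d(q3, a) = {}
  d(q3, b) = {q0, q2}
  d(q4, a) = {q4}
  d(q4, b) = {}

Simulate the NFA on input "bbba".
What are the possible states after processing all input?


Start: {q0}
  --b--> {}
  --b--> {}
  --b--> {}
  --a--> {}

{} (empty set, no valid transitions)


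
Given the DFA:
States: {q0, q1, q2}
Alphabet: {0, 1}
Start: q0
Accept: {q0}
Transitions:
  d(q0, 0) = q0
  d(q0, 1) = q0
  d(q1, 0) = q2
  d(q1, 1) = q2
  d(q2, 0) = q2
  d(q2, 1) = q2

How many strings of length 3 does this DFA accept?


Enumerating all length-3 strings:
  "000" -> q0 [accept]
  "001" -> q0 [accept]
  "010" -> q0 [accept]
  "011" -> q0 [accept]
  "100" -> q0 [accept]
  "101" -> q0 [accept]
  "110" -> q0 [accept]
  "111" -> q0 [accept]

8 out of 8


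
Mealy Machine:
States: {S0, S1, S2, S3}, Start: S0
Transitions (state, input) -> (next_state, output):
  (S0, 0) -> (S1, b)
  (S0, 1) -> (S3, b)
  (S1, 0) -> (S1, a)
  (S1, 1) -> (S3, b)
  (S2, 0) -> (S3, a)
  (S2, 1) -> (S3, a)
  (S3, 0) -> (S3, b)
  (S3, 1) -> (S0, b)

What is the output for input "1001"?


Step-by-step:
  (S0, 1) -> (S3, b)
  (S3, 0) -> (S3, b)
  (S3, 0) -> (S3, b)
  (S3, 1) -> (S0, b)

"bbbb"


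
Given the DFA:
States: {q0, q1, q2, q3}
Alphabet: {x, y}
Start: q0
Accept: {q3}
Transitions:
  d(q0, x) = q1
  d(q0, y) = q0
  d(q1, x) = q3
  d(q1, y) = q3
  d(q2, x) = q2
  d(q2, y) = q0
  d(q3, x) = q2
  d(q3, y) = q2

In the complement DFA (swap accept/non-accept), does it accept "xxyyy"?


Trace: q0 -> q1 -> q3 -> q2 -> q0 -> q0
Final: q0
Original accept: {q3}
Complement: q0 is not in original accept

Yes, complement accepts (original rejects)


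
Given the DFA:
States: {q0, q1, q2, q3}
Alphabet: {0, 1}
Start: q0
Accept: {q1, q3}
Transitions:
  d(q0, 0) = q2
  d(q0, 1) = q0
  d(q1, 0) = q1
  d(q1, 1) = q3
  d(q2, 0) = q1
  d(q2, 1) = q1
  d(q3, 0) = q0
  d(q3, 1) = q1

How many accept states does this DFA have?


Accept states listed: {q1, q3}
Counting: q1(1) q3(2)

2


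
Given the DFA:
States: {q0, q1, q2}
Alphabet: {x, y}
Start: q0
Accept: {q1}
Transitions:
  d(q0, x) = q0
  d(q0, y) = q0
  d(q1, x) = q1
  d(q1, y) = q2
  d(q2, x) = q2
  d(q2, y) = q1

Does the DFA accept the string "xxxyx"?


Trace: q0 -> q0 -> q0 -> q0 -> q0 -> q0
Final state: q0
Accept states: {q1}

No, rejected (final state q0 is not an accept state)


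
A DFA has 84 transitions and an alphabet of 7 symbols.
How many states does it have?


Each state has exactly one transition per symbol.
states = transitions / |alphabet| = 84 / 7 = 12

12


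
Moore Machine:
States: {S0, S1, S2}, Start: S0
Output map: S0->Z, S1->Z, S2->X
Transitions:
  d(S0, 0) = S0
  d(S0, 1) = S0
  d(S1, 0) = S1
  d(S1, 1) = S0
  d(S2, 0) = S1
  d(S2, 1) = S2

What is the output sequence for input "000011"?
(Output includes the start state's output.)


Start: S0 (output Z)
  --0--> S0 (output Z)
  --0--> S0 (output Z)
  --0--> S0 (output Z)
  --0--> S0 (output Z)
  --1--> S0 (output Z)
  --1--> S0 (output Z)

"ZZZZZZZ"


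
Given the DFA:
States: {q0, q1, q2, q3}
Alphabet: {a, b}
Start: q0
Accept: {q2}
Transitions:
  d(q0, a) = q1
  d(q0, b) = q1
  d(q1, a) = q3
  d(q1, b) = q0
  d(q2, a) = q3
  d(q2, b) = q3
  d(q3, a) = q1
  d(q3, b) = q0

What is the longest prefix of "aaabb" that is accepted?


Run the DFA, marking each prefix where the state is accepting:
  "" -> q0 [reject]
  "a" -> q1 [reject]
  "aa" -> q3 [reject]
  "aaa" -> q1 [reject]
  "aaab" -> q0 [reject]
  "aaabb" -> q1 [reject]

No prefix is accepted


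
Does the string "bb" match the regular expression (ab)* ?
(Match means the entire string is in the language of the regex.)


|string| = 2; first = 'b'; last = 'b'

No, "bb" does not match (ab)*


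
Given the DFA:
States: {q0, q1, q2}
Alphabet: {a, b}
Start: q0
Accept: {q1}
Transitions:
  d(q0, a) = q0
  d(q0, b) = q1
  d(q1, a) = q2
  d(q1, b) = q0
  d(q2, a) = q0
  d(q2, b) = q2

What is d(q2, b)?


Looking up transition d(q2, b)

q2


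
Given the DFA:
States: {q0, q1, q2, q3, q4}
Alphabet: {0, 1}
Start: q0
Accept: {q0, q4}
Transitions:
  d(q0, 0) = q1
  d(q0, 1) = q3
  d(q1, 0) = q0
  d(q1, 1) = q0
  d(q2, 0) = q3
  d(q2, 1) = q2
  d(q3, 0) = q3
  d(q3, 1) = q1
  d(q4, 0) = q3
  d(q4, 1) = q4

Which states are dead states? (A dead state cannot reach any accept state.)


Forward reachability from each state:
  q0 -> reaches accept state q0 (live)
  q1 -> reaches accept state q0 (live)
  q2 -> reaches accept state q0 (live)
  q3 -> reaches accept state q0 (live)
  q4 -> reaches accept state q0 (live)

None (all states can reach an accept state)


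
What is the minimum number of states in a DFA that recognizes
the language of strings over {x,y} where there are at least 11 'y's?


States: count = 0, 1, ..., 10, and a final '>= 11' state.
Total: 11 + 1 = 12. Accept = '>= 11' state.

12


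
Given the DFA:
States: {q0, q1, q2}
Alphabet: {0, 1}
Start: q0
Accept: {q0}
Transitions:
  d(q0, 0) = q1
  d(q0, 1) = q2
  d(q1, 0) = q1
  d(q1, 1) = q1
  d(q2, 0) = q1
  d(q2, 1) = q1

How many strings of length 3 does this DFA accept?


Enumerating all length-3 strings:
  "000" -> q1 [reject]
  "001" -> q1 [reject]
  "010" -> q1 [reject]
  "011" -> q1 [reject]
  "100" -> q1 [reject]
  "101" -> q1 [reject]
  "110" -> q1 [reject]
  "111" -> q1 [reject]

0 out of 8


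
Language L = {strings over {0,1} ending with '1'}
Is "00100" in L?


last symbol = '0'

No, "00100" is not in L


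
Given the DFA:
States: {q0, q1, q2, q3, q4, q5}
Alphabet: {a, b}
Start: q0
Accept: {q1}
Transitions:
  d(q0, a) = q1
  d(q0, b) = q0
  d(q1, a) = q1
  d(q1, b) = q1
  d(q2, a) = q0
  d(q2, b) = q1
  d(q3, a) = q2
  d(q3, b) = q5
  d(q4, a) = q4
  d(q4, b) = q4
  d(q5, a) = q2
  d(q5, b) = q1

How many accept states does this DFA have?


Accept states listed: {q1}
Counting: q1(1)

1


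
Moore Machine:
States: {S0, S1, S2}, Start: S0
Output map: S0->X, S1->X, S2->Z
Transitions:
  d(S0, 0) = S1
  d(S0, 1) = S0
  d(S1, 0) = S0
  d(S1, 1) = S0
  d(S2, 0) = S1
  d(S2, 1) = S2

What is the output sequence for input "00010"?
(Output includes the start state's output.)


Start: S0 (output X)
  --0--> S1 (output X)
  --0--> S0 (output X)
  --0--> S1 (output X)
  --1--> S0 (output X)
  --0--> S1 (output X)

"XXXXXX"


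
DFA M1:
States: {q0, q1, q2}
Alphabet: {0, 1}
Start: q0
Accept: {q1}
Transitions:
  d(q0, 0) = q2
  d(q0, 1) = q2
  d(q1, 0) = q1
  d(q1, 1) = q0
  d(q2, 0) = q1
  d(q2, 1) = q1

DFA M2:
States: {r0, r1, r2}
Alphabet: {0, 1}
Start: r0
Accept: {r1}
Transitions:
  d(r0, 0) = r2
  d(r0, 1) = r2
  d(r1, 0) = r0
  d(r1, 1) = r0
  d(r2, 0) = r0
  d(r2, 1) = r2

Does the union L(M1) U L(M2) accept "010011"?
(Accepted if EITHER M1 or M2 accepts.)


M1: final=q2 accepted=False
M2: final=r2 accepted=False

No, union rejects (neither accepts)


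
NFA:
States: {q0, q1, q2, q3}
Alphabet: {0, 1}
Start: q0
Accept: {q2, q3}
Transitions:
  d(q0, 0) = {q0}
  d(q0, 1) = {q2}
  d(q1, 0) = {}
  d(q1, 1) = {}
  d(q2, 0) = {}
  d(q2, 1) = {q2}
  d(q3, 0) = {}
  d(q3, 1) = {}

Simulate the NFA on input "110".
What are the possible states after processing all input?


Start: {q0}
  --1--> {q2}
  --1--> {q2}
  --0--> {}

{} (empty set, no valid transitions)


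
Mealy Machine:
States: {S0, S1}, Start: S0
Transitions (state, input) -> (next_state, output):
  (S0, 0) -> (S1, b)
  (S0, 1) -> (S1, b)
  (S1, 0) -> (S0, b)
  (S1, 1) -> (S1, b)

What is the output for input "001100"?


Step-by-step:
  (S0, 0) -> (S1, b)
  (S1, 0) -> (S0, b)
  (S0, 1) -> (S1, b)
  (S1, 1) -> (S1, b)
  (S1, 0) -> (S0, b)
  (S0, 0) -> (S1, b)

"bbbbbb"


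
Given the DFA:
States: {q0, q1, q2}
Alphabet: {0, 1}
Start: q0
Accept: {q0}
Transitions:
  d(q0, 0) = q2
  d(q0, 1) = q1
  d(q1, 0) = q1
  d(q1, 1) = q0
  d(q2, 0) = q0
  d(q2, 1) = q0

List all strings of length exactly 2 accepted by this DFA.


All strings of length 2: 4 total
Accepted: 3

"00", "01", "11"


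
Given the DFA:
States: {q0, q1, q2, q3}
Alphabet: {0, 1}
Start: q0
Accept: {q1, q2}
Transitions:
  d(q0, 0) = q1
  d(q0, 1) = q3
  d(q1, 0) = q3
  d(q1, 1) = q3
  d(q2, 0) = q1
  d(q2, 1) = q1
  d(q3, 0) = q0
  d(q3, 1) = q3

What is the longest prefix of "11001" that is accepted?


Run the DFA, marking each prefix where the state is accepting:
  "" -> q0 [reject]
  "1" -> q3 [reject]
  "11" -> q3 [reject]
  "110" -> q0 [reject]
  "1100" -> q1 [accept]
  "11001" -> q3 [reject]

"1100"


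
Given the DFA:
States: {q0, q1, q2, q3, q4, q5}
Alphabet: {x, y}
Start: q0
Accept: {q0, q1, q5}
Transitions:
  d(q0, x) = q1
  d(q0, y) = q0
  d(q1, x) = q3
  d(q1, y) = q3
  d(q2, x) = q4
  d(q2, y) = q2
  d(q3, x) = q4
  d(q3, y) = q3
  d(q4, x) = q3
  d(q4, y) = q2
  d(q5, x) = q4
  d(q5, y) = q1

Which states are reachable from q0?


BFS from q0:
  layer 0: {q0}
  layer 1: {q1}
  layer 2: {q3}
  layer 3: {q4}
  layer 4: {q2}

{q0, q1, q2, q3, q4}


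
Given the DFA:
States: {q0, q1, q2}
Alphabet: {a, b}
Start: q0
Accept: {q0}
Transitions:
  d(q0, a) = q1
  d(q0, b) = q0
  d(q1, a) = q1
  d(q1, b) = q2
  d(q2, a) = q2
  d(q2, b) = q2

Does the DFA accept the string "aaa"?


Trace: q0 -> q1 -> q1 -> q1
Final state: q1
Accept states: {q0}

No, rejected (final state q1 is not an accept state)


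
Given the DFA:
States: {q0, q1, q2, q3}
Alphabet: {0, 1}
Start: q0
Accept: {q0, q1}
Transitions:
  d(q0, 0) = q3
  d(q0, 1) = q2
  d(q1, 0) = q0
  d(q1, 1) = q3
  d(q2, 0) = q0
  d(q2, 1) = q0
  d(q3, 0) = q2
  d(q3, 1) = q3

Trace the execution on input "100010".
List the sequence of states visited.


Input: 100010
d(q0, 1) = q2
d(q2, 0) = q0
d(q0, 0) = q3
d(q3, 0) = q2
d(q2, 1) = q0
d(q0, 0) = q3


q0 -> q2 -> q0 -> q3 -> q2 -> q0 -> q3


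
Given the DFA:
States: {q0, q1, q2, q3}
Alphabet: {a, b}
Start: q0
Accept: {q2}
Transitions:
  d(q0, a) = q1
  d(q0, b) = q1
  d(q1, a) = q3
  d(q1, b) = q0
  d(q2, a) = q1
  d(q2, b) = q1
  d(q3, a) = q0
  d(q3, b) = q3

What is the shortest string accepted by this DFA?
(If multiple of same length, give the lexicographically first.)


BFS by string length (lex-first path to each state shown):
  len 0: q0<-""
  len 1: q1<-"a"
  len 2: q0<-"ab", q3<-"aa"
  len 3: q0<-"aaa", q1<-"aba", q3<-"aab"
  len 4: q0<-"aaba", q1<-"aaaa", q3<-"aabb"
  len 5: q0<-"aaaab", q1<-"aabaa", q3<-"aaaaa"
  len 6: q0<-"aaaaaa", q1<-"aaaaba", q3<-"aaaaab"
  len 7: q0<-"aaaaaba", q1<-"aaaaaaa", q3<-"aaaaabb"
  len 8: q0<-"aaaaaaab", q1<-"aaaaabaa", q3<-"aaaaaaaa"

No string accepted (empty language)


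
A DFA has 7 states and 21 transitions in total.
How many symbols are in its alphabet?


Each state has exactly one transition per symbol.
|alphabet| = transitions / states = 21 / 7 = 3

3


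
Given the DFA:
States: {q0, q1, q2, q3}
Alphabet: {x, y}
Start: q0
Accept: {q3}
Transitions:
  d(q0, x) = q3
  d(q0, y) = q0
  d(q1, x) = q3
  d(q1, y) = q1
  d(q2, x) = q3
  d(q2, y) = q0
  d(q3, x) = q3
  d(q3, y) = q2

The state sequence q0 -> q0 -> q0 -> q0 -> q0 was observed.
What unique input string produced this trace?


Trace back each transition to find the symbol:
  q0 --[y]--> q0
  q0 --[y]--> q0
  q0 --[y]--> q0
  q0 --[y]--> q0

"yyyy"


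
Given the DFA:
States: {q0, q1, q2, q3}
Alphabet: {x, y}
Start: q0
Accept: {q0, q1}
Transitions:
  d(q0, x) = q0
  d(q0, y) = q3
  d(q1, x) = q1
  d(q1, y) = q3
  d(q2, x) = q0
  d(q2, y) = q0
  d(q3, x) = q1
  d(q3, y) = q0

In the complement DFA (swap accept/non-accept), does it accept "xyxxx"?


Trace: q0 -> q0 -> q3 -> q1 -> q1 -> q1
Final: q1
Original accept: {q0, q1}
Complement: q1 is in original accept

No, complement rejects (original accepts)


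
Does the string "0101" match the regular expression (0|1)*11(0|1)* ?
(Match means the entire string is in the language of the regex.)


|string| = 4; first = '0'; last = '1'

No, "0101" does not match (0|1)*11(0|1)*


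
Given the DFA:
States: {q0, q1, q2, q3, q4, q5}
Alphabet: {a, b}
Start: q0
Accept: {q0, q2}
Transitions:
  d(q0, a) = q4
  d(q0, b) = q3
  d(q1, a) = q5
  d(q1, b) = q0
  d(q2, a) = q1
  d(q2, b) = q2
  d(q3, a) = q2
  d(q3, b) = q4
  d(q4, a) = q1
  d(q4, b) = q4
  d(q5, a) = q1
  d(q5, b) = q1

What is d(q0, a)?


Looking up transition d(q0, a)

q4


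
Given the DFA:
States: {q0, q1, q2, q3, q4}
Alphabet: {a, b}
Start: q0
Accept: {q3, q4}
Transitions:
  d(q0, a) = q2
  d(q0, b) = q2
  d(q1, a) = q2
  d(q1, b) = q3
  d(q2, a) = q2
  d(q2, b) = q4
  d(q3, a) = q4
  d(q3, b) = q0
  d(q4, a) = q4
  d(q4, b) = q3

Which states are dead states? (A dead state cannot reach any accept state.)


Forward reachability from each state:
  q0 -> reaches accept state q3 (live)
  q1 -> reaches accept state q3 (live)
  q2 -> reaches accept state q3 (live)
  q3 -> reaches accept state q3 (live)
  q4 -> reaches accept state q3 (live)

None (all states can reach an accept state)


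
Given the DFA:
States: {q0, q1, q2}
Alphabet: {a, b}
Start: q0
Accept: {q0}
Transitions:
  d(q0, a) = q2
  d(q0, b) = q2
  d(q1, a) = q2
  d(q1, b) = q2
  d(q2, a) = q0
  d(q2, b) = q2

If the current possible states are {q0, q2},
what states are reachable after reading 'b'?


Apply transition on 'b' from each current state:
  d(q0, b) = q2
  d(q2, b) = q2

{q2}


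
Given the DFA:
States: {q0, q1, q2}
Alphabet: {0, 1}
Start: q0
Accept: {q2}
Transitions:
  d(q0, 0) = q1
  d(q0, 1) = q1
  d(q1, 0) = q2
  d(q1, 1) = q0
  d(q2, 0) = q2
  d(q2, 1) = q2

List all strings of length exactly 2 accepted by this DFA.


All strings of length 2: 4 total
Accepted: 2

"00", "10"


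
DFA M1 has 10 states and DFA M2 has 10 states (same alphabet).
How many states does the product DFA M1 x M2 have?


Product construction pairs every M1 state with every M2 state.
10 * 10 = 100

100


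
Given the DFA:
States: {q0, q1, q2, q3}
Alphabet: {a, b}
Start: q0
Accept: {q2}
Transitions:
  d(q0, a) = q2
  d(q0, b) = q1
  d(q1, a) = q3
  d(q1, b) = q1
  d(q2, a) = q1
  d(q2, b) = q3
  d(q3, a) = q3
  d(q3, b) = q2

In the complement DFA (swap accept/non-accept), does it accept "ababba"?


Trace: q0 -> q2 -> q3 -> q3 -> q2 -> q3 -> q3
Final: q3
Original accept: {q2}
Complement: q3 is not in original accept

Yes, complement accepts (original rejects)


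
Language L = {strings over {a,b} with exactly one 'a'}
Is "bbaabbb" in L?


count('a') = 2

No, "bbaabbb" is not in L


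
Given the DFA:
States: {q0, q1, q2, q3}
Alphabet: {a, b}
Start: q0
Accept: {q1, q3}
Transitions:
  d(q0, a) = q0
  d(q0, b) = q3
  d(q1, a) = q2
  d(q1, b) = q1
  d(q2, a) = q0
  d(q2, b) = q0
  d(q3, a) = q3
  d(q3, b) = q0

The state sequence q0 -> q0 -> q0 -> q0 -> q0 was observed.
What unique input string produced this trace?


Trace back each transition to find the symbol:
  q0 --[a]--> q0
  q0 --[a]--> q0
  q0 --[a]--> q0
  q0 --[a]--> q0

"aaaa"


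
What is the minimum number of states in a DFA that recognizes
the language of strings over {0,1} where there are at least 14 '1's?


States: count = 0, 1, ..., 13, and a final '>= 14' state.
Total: 14 + 1 = 15. Accept = '>= 14' state.

15


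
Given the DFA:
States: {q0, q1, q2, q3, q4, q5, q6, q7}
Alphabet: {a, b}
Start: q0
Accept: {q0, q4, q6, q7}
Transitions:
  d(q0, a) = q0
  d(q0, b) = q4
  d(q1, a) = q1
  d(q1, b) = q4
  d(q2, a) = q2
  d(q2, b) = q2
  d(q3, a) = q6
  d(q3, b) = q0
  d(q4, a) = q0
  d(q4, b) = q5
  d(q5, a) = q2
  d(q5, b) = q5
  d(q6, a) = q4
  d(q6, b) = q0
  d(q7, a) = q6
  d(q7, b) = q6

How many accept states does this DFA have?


Accept states listed: {q0, q4, q6, q7}
Counting: q0(1) q4(2) q6(3) q7(4)

4


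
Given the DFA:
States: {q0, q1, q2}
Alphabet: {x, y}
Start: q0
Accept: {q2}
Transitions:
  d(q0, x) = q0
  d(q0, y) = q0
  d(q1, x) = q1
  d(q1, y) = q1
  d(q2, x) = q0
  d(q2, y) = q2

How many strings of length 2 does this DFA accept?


Enumerating all length-2 strings:
  "xx" -> q0 [reject]
  "xy" -> q0 [reject]
  "yx" -> q0 [reject]
  "yy" -> q0 [reject]

0 out of 4


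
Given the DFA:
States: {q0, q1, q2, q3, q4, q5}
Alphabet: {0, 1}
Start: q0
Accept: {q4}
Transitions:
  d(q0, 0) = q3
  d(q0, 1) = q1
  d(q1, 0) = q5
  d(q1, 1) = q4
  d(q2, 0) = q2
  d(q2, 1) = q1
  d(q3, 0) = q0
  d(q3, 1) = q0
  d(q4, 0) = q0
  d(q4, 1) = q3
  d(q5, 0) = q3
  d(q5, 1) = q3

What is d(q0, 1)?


Looking up transition d(q0, 1)

q1


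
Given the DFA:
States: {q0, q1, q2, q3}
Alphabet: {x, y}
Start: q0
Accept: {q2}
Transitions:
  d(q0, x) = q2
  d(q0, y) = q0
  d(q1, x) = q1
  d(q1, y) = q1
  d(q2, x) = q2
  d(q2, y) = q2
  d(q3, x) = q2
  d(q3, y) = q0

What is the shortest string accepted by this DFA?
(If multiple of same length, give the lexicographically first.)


BFS by string length (lex-first path to each state shown):
  len 0: q0<-""
  len 1: q0<-"y", q2<-"x"
Found accept state at length 1.

"x"


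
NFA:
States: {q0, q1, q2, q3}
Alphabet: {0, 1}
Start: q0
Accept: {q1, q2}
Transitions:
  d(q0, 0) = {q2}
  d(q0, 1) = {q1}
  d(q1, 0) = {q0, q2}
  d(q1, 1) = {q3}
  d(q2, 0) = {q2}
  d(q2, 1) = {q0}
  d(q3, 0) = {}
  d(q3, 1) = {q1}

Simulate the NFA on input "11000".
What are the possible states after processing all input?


Start: {q0}
  --1--> {q1}
  --1--> {q3}
  --0--> {}
  --0--> {}
  --0--> {}

{} (empty set, no valid transitions)


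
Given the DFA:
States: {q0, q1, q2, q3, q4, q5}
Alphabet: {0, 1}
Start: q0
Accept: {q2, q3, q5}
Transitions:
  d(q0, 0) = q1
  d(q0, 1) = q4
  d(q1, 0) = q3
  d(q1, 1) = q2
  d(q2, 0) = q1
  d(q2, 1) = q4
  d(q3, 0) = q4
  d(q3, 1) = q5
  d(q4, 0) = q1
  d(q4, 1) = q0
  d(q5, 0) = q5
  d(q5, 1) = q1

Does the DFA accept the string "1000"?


Trace: q0 -> q4 -> q1 -> q3 -> q4
Final state: q4
Accept states: {q2, q3, q5}

No, rejected (final state q4 is not an accept state)


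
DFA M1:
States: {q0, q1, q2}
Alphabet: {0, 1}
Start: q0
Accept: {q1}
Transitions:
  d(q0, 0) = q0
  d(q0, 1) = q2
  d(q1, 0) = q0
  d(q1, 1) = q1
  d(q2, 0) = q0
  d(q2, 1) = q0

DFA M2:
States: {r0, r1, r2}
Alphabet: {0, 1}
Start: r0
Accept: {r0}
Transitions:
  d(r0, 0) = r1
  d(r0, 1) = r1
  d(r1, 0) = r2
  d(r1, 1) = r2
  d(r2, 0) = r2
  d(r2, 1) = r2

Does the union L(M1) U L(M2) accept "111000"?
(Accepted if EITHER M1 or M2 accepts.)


M1: final=q0 accepted=False
M2: final=r2 accepted=False

No, union rejects (neither accepts)


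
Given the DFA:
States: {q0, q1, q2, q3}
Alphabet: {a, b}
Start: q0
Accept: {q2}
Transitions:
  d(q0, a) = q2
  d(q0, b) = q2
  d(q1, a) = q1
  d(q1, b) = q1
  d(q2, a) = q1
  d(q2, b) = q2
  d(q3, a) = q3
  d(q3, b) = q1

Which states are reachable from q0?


BFS from q0:
  layer 0: {q0}
  layer 1: {q2}
  layer 2: {q1}

{q0, q1, q2}


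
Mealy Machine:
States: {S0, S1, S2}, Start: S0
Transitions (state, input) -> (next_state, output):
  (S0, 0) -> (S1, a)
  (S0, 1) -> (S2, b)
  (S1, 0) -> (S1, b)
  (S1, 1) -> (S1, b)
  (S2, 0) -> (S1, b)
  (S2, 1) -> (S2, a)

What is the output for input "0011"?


Step-by-step:
  (S0, 0) -> (S1, a)
  (S1, 0) -> (S1, b)
  (S1, 1) -> (S1, b)
  (S1, 1) -> (S1, b)

"abbb"


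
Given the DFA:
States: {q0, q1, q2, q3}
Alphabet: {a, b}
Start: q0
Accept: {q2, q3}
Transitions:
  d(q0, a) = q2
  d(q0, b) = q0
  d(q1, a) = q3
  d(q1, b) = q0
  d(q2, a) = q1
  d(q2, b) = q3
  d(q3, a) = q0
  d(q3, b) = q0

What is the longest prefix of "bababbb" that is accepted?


Run the DFA, marking each prefix where the state is accepting:
  "" -> q0 [reject]
  "b" -> q0 [reject]
  "ba" -> q2 [accept]
  "bab" -> q3 [accept]
  "baba" -> q0 [reject]
  "babab" -> q0 [reject]
  "bababb" -> q0 [reject]
  "bababbb" -> q0 [reject]

"bab"


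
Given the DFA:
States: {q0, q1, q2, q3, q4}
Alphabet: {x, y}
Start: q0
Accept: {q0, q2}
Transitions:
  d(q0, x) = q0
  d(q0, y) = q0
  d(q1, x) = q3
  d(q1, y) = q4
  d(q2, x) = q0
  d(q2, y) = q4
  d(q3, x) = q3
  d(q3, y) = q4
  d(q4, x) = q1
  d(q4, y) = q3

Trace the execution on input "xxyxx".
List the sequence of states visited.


Input: xxyxx
d(q0, x) = q0
d(q0, x) = q0
d(q0, y) = q0
d(q0, x) = q0
d(q0, x) = q0


q0 -> q0 -> q0 -> q0 -> q0 -> q0


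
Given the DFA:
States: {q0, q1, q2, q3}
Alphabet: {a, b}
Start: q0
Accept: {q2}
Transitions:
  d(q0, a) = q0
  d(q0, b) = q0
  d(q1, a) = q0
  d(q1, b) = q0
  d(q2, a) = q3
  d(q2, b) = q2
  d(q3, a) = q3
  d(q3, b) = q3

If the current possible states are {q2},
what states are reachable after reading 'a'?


Apply transition on 'a' from each current state:
  d(q2, a) = q3

{q3}


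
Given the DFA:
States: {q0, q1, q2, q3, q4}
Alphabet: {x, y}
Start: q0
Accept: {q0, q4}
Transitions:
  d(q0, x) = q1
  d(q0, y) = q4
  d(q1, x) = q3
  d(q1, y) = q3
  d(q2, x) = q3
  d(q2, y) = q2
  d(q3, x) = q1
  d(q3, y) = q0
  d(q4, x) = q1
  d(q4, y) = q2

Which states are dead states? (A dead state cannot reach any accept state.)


Forward reachability from each state:
  q0 -> reaches accept state q0 (live)
  q1 -> reaches accept state q0 (live)
  q2 -> reaches accept state q0 (live)
  q3 -> reaches accept state q0 (live)
  q4 -> reaches accept state q0 (live)

None (all states can reach an accept state)


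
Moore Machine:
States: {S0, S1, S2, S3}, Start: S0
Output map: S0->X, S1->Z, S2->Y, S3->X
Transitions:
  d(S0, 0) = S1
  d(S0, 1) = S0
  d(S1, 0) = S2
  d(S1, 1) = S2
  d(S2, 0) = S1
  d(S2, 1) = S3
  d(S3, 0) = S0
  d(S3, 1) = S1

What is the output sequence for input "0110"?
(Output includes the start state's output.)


Start: S0 (output X)
  --0--> S1 (output Z)
  --1--> S2 (output Y)
  --1--> S3 (output X)
  --0--> S0 (output X)

"XZYXX"


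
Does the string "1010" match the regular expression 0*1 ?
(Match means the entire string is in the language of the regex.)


|string| = 4; first = '1'; last = '0'

No, "1010" does not match 0*1


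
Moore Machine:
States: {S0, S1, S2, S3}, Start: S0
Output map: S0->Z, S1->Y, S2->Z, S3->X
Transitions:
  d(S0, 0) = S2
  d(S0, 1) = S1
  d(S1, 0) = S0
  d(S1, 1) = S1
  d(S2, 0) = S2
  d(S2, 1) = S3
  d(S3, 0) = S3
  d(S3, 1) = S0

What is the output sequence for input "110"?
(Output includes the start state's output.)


Start: S0 (output Z)
  --1--> S1 (output Y)
  --1--> S1 (output Y)
  --0--> S0 (output Z)

"ZYYZ"


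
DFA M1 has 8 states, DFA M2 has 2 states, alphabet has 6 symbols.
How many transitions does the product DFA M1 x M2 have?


Product DFA has 8 * 2 = 16 states.
Each has 6 transitions: 16 * 6 = 96

96


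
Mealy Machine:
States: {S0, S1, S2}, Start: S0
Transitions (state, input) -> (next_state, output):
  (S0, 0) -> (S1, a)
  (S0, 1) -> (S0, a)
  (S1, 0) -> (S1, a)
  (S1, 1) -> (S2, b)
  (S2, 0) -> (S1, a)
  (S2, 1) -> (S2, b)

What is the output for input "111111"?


Step-by-step:
  (S0, 1) -> (S0, a)
  (S0, 1) -> (S0, a)
  (S0, 1) -> (S0, a)
  (S0, 1) -> (S0, a)
  (S0, 1) -> (S0, a)
  (S0, 1) -> (S0, a)

"aaaaaa"


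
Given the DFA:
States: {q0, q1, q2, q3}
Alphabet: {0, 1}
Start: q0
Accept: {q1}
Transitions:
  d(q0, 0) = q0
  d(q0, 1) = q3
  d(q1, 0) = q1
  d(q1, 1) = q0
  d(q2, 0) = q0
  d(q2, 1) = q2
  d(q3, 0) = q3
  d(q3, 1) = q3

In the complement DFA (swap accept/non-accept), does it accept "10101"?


Trace: q0 -> q3 -> q3 -> q3 -> q3 -> q3
Final: q3
Original accept: {q1}
Complement: q3 is not in original accept

Yes, complement accepts (original rejects)


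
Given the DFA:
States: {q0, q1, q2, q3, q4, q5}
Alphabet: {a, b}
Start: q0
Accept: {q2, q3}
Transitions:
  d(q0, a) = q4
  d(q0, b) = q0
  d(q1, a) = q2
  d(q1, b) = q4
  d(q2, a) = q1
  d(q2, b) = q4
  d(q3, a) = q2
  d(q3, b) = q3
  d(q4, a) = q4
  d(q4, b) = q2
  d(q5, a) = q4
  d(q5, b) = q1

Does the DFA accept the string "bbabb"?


Trace: q0 -> q0 -> q0 -> q4 -> q2 -> q4
Final state: q4
Accept states: {q2, q3}

No, rejected (final state q4 is not an accept state)


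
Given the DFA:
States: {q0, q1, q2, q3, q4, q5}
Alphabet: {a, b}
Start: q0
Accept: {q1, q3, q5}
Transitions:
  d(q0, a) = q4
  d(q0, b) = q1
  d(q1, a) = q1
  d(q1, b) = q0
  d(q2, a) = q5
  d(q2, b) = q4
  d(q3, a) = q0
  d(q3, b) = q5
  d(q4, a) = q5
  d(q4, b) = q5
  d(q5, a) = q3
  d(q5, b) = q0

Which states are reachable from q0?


BFS from q0:
  layer 0: {q0}
  layer 1: {q1, q4}
  layer 2: {q5}
  layer 3: {q3}

{q0, q1, q3, q4, q5}


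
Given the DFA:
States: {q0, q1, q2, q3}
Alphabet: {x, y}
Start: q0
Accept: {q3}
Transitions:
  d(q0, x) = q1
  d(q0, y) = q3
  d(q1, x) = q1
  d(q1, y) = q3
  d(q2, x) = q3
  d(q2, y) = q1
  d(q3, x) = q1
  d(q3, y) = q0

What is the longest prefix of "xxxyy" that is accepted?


Run the DFA, marking each prefix where the state is accepting:
  "" -> q0 [reject]
  "x" -> q1 [reject]
  "xx" -> q1 [reject]
  "xxx" -> q1 [reject]
  "xxxy" -> q3 [accept]
  "xxxyy" -> q0 [reject]

"xxxy"


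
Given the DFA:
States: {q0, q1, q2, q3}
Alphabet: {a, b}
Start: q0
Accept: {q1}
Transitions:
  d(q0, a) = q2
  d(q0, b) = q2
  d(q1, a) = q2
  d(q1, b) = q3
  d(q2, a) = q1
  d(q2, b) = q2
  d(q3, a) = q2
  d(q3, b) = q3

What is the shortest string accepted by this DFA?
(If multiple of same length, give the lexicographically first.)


BFS by string length (lex-first path to each state shown):
  len 0: q0<-""
  len 1: q2<-"a"
  len 2: q1<-"aa", q2<-"ab"
Found accept state at length 2.

"aa"
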